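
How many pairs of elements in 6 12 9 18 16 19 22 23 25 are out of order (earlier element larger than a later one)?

Count, for each position, how many later elements it exceeds:
6 → none → 0
12 → 9 → 1
9 → none → 0
18 → 16 → 1
16 → none → 0
19 → none → 0
22 → none → 0
23 → none → 0
25 → none → 0
Sum: 0 + 1 + 0 + 1 + 0 + 0 + 0 + 0 + 0 = 2

2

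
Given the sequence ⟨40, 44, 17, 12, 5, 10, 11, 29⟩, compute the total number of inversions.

19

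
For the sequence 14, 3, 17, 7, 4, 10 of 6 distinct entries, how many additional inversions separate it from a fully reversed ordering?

7

Maximum inversions for 6 distinct elements is C(6, 2) = 6·5/2 = 15.
Current inversions — for each element, count later smaller elements:
14: 4
3: 0
17: 3
7: 1
4: 0
10: 0
Current total: 4 + 0 + 3 + 1 + 0 + 0 = 8
Shortfall: 15 − 8 = 7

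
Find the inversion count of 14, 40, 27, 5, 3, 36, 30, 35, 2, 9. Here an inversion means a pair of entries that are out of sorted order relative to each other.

27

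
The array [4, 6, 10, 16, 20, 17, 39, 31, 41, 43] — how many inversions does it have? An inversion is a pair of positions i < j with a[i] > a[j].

Count, for each position, how many later elements it exceeds:
4 → none → 0
6 → none → 0
10 → none → 0
16 → none → 0
20 → 17 → 1
17 → none → 0
39 → 31 → 1
31 → none → 0
41 → none → 0
43 → none → 0
Sum: 0 + 0 + 0 + 0 + 1 + 0 + 1 + 0 + 0 + 0 = 2

There are 2 inversions.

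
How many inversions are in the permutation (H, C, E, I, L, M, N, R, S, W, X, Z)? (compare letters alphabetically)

For each element, count later entries that are smaller:
H → C, E → 2
C → none → 0
E → none → 0
I → none → 0
L → none → 0
M → none → 0
N → none → 0
R → none → 0
S → none → 0
W → none → 0
X → none → 0
Z → none → 0
Sum: 2 + 0 + 0 + 0 + 0 + 0 + 0 + 0 + 0 + 0 + 0 + 0 = 2

Inversions: 2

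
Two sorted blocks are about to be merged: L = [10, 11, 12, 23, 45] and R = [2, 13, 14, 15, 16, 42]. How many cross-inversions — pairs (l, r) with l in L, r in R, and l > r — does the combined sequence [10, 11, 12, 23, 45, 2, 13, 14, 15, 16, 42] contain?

14 split inversions

For each element r of the right run, count left-run elements greater than r:
r = 2: 10, 11, 12, 23, 45 → 5
r = 13: 23, 45 → 2
r = 14: 23, 45 → 2
r = 15: 23, 45 → 2
r = 16: 23, 45 → 2
r = 42: 45 → 1
Cross-inversions: 5 + 2 + 2 + 2 + 2 + 1 = 14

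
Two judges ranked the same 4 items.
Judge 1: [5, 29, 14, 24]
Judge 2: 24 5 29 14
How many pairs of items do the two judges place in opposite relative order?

3 discordant pairs

Assign each item its position (1..4) in the first ordering, then rewrite the second ordering as that position sequence:
positions: 5→1, 29→2, 14→3, 24→4
second ordering as positions: [4, 1, 2, 3]
Discordant pairs = inversions in this position sequence.
4: 1, 2, 3 → 3
1: 0
2: 0
3: 0
Total: 3 + 0 + 0 + 0 = 3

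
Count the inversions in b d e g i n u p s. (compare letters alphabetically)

There are 2 out-of-order pairs.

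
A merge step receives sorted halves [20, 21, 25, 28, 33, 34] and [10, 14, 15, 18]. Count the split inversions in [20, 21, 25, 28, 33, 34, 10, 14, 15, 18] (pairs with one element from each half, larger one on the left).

Count, for every r in R, how many entries of L exceed r:
r = 10: 20, 21, 25, 28, 33, 34 → 6
r = 14: 20, 21, 25, 28, 33, 34 → 6
r = 15: 20, 21, 25, 28, 33, 34 → 6
r = 18: 20, 21, 25, 28, 33, 34 → 6
Cross-inversions: 6 + 6 + 6 + 6 = 24

24 cross-inversions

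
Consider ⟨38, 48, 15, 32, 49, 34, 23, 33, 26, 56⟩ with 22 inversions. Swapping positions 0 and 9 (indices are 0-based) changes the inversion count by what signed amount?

Positions 0 and 9 hold 38 and 56; after swapping, the array is [56, 48, 15, 32, 49, 34, 23, 33, 26, 38].
Sweep left to right; for each value list the smaller values that follow it:
56: 9
48: 7
15: 0
32: 2
49: 5
34: 3
23: 0
33: 1
26: 0
38: 0
Sum: 9 + 7 + 0 + 2 + 5 + 3 + 0 + 1 + 0 + 0 = 27
Change: 27 − 22 = +5

+5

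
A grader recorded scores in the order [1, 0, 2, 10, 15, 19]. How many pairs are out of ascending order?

Out-of-order index pairs (0-indexed):
(0,1): 1 > 0
That's 1 pair.

1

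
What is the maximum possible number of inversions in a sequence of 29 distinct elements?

A reversed (strictly descending) arrangement makes every pair an inversion, giving C(29, 2) inversions.
C(29, 2) = 29·28/2 = 406

Inversions: 406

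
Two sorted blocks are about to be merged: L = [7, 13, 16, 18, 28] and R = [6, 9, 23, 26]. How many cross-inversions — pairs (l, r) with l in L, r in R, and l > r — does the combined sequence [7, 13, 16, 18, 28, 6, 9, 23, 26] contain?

Count, for every r in R, how many entries of L exceed r:
r = 6: 7, 13, 16, 18, 28 → 5
r = 9: 13, 16, 18, 28 → 4
r = 23: 28 → 1
r = 26: 28 → 1
Cross-inversions: 5 + 4 + 1 + 1 = 11

11 cross-inversions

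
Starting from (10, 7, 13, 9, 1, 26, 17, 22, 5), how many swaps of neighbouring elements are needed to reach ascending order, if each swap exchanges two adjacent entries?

There are 16 adjacent swaps.

The minimum number of adjacent swaps to sort an array equals its inversion count, since every such swap removes exactly one inversion.
Count inversions — for each element, later elements that are smaller:
10: 7, 9, 1, 5 → 4
7: 1, 5 → 2
13: 9, 1, 5 → 3
9: 1, 5 → 2
1: none → 0
26: 17, 22, 5 → 3
17: 5 → 1
22: 5 → 1
5: none → 0
Total inversions: 4 + 2 + 3 + 2 + 0 + 3 + 1 + 1 + 0 = 16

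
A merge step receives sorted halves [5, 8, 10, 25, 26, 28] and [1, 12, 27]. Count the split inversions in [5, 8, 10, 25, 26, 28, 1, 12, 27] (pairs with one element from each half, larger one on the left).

10 split inversions

Count, for every r in R, how many entries of L exceed r:
r = 1: 5, 8, 10, 25, 26, 28 → 6
r = 12: 25, 26, 28 → 3
r = 27: 28 → 1
Cross-inversions: 6 + 3 + 1 = 10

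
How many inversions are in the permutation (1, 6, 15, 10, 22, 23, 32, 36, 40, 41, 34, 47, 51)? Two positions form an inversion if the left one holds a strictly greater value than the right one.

Count, for each position, how many later elements it exceeds:
1 → none → 0
6 → none → 0
15 → 10 → 1
10 → none → 0
22 → none → 0
23 → none → 0
32 → none → 0
36 → 34 → 1
40 → 34 → 1
41 → 34 → 1
34 → none → 0
47 → none → 0
51 → none → 0
Sum: 0 + 0 + 1 + 0 + 0 + 0 + 0 + 1 + 1 + 1 + 0 + 0 + 0 = 4

There are 4 inversions.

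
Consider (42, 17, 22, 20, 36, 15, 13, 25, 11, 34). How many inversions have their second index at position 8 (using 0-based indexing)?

8

The element at index 8 is 11.
Elements before it: 42, 17, 22, 20, 36, 15, 13, 25
Those larger than 11: 42, 17, 22, 20, 36, 15, 13, 25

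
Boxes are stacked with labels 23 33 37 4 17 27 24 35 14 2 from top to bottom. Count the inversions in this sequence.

Element-by-element contributions:
23 → 4, 17, 14, 2 → 4
33 → 4, 17, 27, 24, 14, 2 → 6
37 → 4, 17, 27, 24, 35, 14, 2 → 7
4 → 2 → 1
17 → 14, 2 → 2
27 → 24, 14, 2 → 3
24 → 14, 2 → 2
35 → 14, 2 → 2
14 → 2 → 1
2 → none → 0
Sum: 4 + 6 + 7 + 1 + 2 + 3 + 2 + 2 + 1 + 0 = 28

28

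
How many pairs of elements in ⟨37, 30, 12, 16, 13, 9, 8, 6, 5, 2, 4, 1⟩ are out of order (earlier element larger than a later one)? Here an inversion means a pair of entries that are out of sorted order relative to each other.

63

For each element, count later entries that are smaller:
37 → 30, 12, 16, 13, 9, 8, 6, 5, 2, 4, 1 → 11
30 → 12, 16, 13, 9, 8, 6, 5, 2, 4, 1 → 10
12 → 9, 8, 6, 5, 2, 4, 1 → 7
16 → 13, 9, 8, 6, 5, 2, 4, 1 → 8
13 → 9, 8, 6, 5, 2, 4, 1 → 7
9 → 8, 6, 5, 2, 4, 1 → 6
8 → 6, 5, 2, 4, 1 → 5
6 → 5, 2, 4, 1 → 4
5 → 2, 4, 1 → 3
2 → 1 → 1
4 → 1 → 1
1 → none → 0
Sum: 11 + 10 + 7 + 8 + 7 + 6 + 5 + 4 + 3 + 1 + 1 + 0 = 63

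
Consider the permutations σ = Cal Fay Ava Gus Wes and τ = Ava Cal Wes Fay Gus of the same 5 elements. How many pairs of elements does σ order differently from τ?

4

Assign each item its position (1..5) in the first ordering, then rewrite the second ordering as that position sequence:
positions: Cal→1, Fay→2, Ava→3, Gus→4, Wes→5
second ordering as positions: [3, 1, 5, 2, 4]
Discordant pairs = inversions in this position sequence.
3: 1, 2 → 2
1: 0
5: 2, 4 → 2
2: 0
4: 0
Total: 2 + 0 + 2 + 0 + 0 = 4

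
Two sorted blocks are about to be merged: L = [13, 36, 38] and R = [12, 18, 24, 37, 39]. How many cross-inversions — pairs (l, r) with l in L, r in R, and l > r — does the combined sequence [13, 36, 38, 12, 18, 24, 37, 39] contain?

8 split inversions

Take each right-half value and tally the left-half values above it:
r = 12: 13, 36, 38 → 3
r = 18: 36, 38 → 2
r = 24: 36, 38 → 2
r = 37: 38 → 1
r = 39: none → 0
Cross-inversions: 3 + 2 + 2 + 1 + 0 = 8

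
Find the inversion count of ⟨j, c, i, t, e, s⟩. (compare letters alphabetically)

6

Sweep left to right; for each value list the smaller values that follow it:
j → c, i, e → 3
c → none → 0
i → e → 1
t → e, s → 2
e → none → 0
s → none → 0
Sum: 3 + 0 + 1 + 2 + 0 + 0 = 6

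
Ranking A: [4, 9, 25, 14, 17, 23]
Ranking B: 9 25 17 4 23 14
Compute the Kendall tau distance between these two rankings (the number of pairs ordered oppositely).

Assign each item its position (1..6) in the first ordering, then rewrite the second ordering as that position sequence:
positions: 4→1, 9→2, 25→3, 14→4, 17→5, 23→6
second ordering as positions: [2, 3, 5, 1, 6, 4]
Discordant pairs = inversions in this position sequence.
2: 1 → 1
3: 1 → 1
5: 1, 4 → 2
1: 0
6: 4 → 1
4: 0
Total: 1 + 1 + 2 + 0 + 1 + 0 = 5

5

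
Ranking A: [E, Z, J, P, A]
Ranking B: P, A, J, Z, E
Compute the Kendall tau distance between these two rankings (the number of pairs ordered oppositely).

Assign each item its position (1..5) in the first ordering, then rewrite the second ordering as that position sequence:
positions: E→1, Z→2, J→3, P→4, A→5
second ordering as positions: [4, 5, 3, 2, 1]
Discordant pairs = inversions in this position sequence.
4: 3, 2, 1 → 3
5: 3, 2, 1 → 3
3: 2, 1 → 2
2: 1 → 1
1: 0
Total: 3 + 3 + 2 + 1 + 0 = 9

9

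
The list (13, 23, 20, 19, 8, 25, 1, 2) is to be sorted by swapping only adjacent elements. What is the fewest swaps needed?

19 adjacent swaps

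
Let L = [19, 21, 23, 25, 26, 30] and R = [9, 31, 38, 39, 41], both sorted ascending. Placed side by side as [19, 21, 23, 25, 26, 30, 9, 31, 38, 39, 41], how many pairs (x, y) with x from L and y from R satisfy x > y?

6

Take each right-half value and tally the left-half values above it:
r = 9: 19, 21, 23, 25, 26, 30 → 6
r = 31: none → 0
r = 38: none → 0
r = 39: none → 0
r = 41: none → 0
Cross-inversions: 6 + 0 + 0 + 0 + 0 = 6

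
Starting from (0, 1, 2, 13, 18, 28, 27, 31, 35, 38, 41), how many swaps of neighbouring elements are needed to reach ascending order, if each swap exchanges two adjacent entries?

1

The minimum number of adjacent swaps to sort an array equals its inversion count, since every such swap removes exactly one inversion.
Count inversions — for each element, later elements that are smaller:
0: none → 0
1: none → 0
2: none → 0
13: none → 0
18: none → 0
28: 27 → 1
27: none → 0
31: none → 0
35: none → 0
38: none → 0
41: none → 0
Total inversions: 0 + 0 + 0 + 0 + 0 + 1 + 0 + 0 + 0 + 0 + 0 = 1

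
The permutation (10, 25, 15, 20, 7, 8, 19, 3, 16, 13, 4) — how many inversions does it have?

36

Sweep left to right; for each value list the smaller values that follow it:
10 → 7, 8, 3, 4 → 4
25 → 15, 20, 7, 8, 19, 3, 16, 13, 4 → 9
15 → 7, 8, 3, 13, 4 → 5
20 → 7, 8, 19, 3, 16, 13, 4 → 7
7 → 3, 4 → 2
8 → 3, 4 → 2
19 → 3, 16, 13, 4 → 4
3 → none → 0
16 → 13, 4 → 2
13 → 4 → 1
4 → none → 0
Sum: 4 + 9 + 5 + 7 + 2 + 2 + 4 + 0 + 2 + 1 + 0 = 36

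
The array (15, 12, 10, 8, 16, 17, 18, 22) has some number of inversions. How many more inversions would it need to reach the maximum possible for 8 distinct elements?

22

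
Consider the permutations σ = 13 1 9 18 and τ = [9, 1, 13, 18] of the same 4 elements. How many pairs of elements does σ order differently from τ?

Assign each item its position (1..4) in the first ordering, then rewrite the second ordering as that position sequence:
positions: 13→1, 1→2, 9→3, 18→4
second ordering as positions: [3, 2, 1, 4]
Discordant pairs = inversions in this position sequence.
3: 2, 1 → 2
2: 1 → 1
1: 0
4: 0
Total: 2 + 1 + 0 + 0 = 3

3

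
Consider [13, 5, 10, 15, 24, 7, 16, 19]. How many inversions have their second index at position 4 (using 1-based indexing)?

0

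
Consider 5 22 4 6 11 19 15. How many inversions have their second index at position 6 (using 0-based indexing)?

The element at index 6 is 15.
Elements before it: 5, 22, 4, 6, 11, 19
Those larger than 15: 22, 19

2 such elements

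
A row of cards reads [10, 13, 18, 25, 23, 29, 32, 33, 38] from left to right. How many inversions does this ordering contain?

1 inversion

For each element, count later entries that are smaller:
10 → none → 0
13 → none → 0
18 → none → 0
25 → 23 → 1
23 → none → 0
29 → none → 0
32 → none → 0
33 → none → 0
38 → none → 0
Sum: 0 + 0 + 0 + 1 + 0 + 0 + 0 + 0 + 0 = 1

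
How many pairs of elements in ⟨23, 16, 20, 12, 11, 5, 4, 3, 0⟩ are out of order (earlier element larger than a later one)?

35 inversions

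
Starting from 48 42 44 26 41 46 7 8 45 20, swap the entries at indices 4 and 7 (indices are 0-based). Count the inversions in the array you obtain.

There are 29 inversions.

Positions 4 and 7 hold 41 and 8; after swapping, the array is [48, 42, 44, 26, 8, 46, 7, 41, 45, 20].
Sweep left to right; for each value list the smaller values that follow it:
48: 9
42: 5
44: 5
26: 3
8: 1
46: 4
7: 0
41: 1
45: 1
20: 0
Sum: 9 + 5 + 5 + 3 + 1 + 4 + 0 + 1 + 1 + 0 = 29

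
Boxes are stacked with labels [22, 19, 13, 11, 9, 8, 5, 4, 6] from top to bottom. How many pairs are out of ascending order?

Sweep left to right; for each value list the smaller values that follow it:
22: 8
19: 7
13: 6
11: 5
9: 4
8: 3
5: 1
4: 0
6: 0
Sum: 8 + 7 + 6 + 5 + 4 + 3 + 1 + 0 + 0 = 34

There are 34 out-of-order pairs.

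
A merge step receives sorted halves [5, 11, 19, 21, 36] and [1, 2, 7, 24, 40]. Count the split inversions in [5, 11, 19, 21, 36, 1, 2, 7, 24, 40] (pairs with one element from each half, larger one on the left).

There are 15 cross-inversions.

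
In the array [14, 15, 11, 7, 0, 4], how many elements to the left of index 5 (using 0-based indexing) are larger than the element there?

4

The element at index 5 is 4.
Elements before it: 14, 15, 11, 7, 0
Those larger than 4: 14, 15, 11, 7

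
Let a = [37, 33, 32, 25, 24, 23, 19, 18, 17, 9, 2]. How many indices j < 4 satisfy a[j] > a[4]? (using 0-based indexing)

The element at index 4 is 24.
Elements before it: 37, 33, 32, 25
Those larger than 24: 37, 33, 32, 25

4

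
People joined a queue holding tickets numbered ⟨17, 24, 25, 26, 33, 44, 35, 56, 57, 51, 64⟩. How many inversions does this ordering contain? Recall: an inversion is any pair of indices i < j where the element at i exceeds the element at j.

Element-by-element contributions:
17: 0
24: 0
25: 0
26: 0
33: 0
44: 1
35: 0
56: 1
57: 1
51: 0
64: 0
Sum: 0 + 0 + 0 + 0 + 0 + 1 + 0 + 1 + 1 + 0 + 0 = 3

There are 3 inversions.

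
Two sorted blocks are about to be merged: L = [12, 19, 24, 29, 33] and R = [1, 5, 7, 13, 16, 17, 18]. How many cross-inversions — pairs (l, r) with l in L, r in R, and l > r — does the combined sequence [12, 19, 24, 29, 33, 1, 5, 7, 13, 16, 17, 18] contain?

Split inversions: 31

Take each right-half value and tally the left-half values above it:
r = 1: 12, 19, 24, 29, 33 → 5
r = 5: 12, 19, 24, 29, 33 → 5
r = 7: 12, 19, 24, 29, 33 → 5
r = 13: 19, 24, 29, 33 → 4
r = 16: 19, 24, 29, 33 → 4
r = 17: 19, 24, 29, 33 → 4
r = 18: 19, 24, 29, 33 → 4
Cross-inversions: 5 + 5 + 5 + 4 + 4 + 4 + 4 = 31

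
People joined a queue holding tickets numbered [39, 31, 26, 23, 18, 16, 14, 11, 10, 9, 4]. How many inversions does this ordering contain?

For each element, count later entries that are smaller:
39 → 31, 26, 23, 18, 16, 14, 11, 10, 9, 4 → 10
31 → 26, 23, 18, 16, 14, 11, 10, 9, 4 → 9
26 → 23, 18, 16, 14, 11, 10, 9, 4 → 8
23 → 18, 16, 14, 11, 10, 9, 4 → 7
18 → 16, 14, 11, 10, 9, 4 → 6
16 → 14, 11, 10, 9, 4 → 5
14 → 11, 10, 9, 4 → 4
11 → 10, 9, 4 → 3
10 → 9, 4 → 2
9 → 4 → 1
4 → none → 0
Sum: 10 + 9 + 8 + 7 + 6 + 5 + 4 + 3 + 2 + 1 + 0 = 55

55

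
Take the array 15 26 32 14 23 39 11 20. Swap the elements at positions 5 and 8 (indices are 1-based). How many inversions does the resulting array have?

Positions 5 and 8 hold 23 and 20; after swapping, the array is [15, 26, 32, 14, 20, 39, 11, 23].
Count, for each position, how many later elements it exceeds:
15: 2
26: 4
32: 4
14: 1
20: 1
39: 2
11: 0
23: 0
Sum: 2 + 4 + 4 + 1 + 1 + 2 + 0 + 0 = 14

Inversions: 14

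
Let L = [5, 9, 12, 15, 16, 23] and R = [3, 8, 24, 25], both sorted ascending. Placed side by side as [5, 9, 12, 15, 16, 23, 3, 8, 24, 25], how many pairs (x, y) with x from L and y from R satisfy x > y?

For each element r of the right run, count left-run elements greater than r:
r = 3: 5, 9, 12, 15, 16, 23 → 6
r = 8: 9, 12, 15, 16, 23 → 5
r = 24: none → 0
r = 25: none → 0
Cross-inversions: 6 + 5 + 0 + 0 = 11

11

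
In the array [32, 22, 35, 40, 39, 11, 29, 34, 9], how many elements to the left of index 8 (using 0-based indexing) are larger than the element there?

The element at index 8 is 9.
Elements before it: 32, 22, 35, 40, 39, 11, 29, 34
Those larger than 9: 32, 22, 35, 40, 39, 11, 29, 34

8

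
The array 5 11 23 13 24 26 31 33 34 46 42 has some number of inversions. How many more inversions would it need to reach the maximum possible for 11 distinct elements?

53

Maximum inversions for 11 distinct elements is C(11, 2) = 11·10/2 = 55.
Current inversions — for each element, count later smaller elements:
5: 0
11: 0
23: 1
13: 0
24: 0
26: 0
31: 0
33: 0
34: 0
46: 1
42: 0
Current total: 0 + 0 + 1 + 0 + 0 + 0 + 0 + 0 + 0 + 1 + 0 = 2
Shortfall: 55 − 2 = 53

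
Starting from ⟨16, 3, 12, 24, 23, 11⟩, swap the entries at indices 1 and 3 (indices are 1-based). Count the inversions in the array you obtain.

6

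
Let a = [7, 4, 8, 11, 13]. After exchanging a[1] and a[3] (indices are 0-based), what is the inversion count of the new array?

Positions 1 and 3 hold 4 and 11; after swapping, the array is [7, 11, 8, 4, 13].
Element-by-element contributions:
7: 1
11: 2
8: 1
4: 0
13: 0
Sum: 1 + 2 + 1 + 0 + 0 = 4

4 inversions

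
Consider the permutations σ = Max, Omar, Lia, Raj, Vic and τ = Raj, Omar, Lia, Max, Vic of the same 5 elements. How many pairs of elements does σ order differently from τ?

Assign each item its position (1..5) in the first ordering, then rewrite the second ordering as that position sequence:
positions: Max→1, Omar→2, Lia→3, Raj→4, Vic→5
second ordering as positions: [4, 2, 3, 1, 5]
Discordant pairs = inversions in this position sequence.
4: 2, 3, 1 → 3
2: 1 → 1
3: 1 → 1
1: 0
5: 0
Total: 3 + 1 + 1 + 0 + 0 = 5

5 discordant pairs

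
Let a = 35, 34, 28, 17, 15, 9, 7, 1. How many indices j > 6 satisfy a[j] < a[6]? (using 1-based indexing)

The element at index 6 is 9.
Elements after it: 7, 1
Those smaller than 9: 7, 1

2 such elements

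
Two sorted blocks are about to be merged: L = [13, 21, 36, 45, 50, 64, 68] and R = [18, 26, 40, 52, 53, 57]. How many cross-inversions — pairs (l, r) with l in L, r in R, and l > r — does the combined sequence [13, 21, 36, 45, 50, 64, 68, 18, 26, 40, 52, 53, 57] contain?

Split inversions: 21

For each element r of the right run, count left-run elements greater than r:
r = 18: 21, 36, 45, 50, 64, 68 → 6
r = 26: 36, 45, 50, 64, 68 → 5
r = 40: 45, 50, 64, 68 → 4
r = 52: 64, 68 → 2
r = 53: 64, 68 → 2
r = 57: 64, 68 → 2
Cross-inversions: 6 + 5 + 4 + 2 + 2 + 2 = 21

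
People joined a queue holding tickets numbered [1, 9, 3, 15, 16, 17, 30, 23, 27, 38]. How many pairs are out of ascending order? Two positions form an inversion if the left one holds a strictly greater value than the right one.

Count, for each position, how many later elements it exceeds:
1: 0
9: 1
3: 0
15: 0
16: 0
17: 0
30: 2
23: 0
27: 0
38: 0
Sum: 0 + 1 + 0 + 0 + 0 + 0 + 2 + 0 + 0 + 0 = 3

Inversions: 3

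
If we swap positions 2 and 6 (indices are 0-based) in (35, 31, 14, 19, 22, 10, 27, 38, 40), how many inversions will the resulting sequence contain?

Positions 2 and 6 hold 14 and 27; after swapping, the array is [35, 31, 27, 19, 22, 10, 14, 38, 40].
Element-by-element contributions:
35: 6
31: 5
27: 4
19: 2
22: 2
10: 0
14: 0
38: 0
40: 0
Sum: 6 + 5 + 4 + 2 + 2 + 0 + 0 + 0 + 0 = 19

Inversions: 19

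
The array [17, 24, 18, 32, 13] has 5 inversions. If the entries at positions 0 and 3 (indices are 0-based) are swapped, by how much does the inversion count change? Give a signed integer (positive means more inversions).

+5

Positions 0 and 3 hold 17 and 32; after swapping, the array is [32, 24, 18, 17, 13].
For each element, count later entries that are smaller:
32 → 24, 18, 17, 13 → 4
24 → 18, 17, 13 → 3
18 → 17, 13 → 2
17 → 13 → 1
13 → none → 0
Sum: 4 + 3 + 2 + 1 + 0 = 10
Change: 10 − 5 = +5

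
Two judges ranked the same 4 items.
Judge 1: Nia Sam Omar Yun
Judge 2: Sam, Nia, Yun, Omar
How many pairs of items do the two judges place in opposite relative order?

Assign each item its position (1..4) in the first ordering, then rewrite the second ordering as that position sequence:
positions: Nia→1, Sam→2, Omar→3, Yun→4
second ordering as positions: [2, 1, 4, 3]
Discordant pairs = inversions in this position sequence.
2: 1 → 1
1: 0
4: 3 → 1
3: 0
Total: 1 + 0 + 1 + 0 = 2

Discordant pairs: 2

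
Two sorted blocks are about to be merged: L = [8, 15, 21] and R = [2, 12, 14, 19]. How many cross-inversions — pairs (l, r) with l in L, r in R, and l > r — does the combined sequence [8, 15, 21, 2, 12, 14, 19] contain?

8 split inversions

Count, for every r in R, how many entries of L exceed r:
r = 2: 8, 15, 21 → 3
r = 12: 15, 21 → 2
r = 14: 15, 21 → 2
r = 19: 21 → 1
Cross-inversions: 3 + 2 + 2 + 1 = 8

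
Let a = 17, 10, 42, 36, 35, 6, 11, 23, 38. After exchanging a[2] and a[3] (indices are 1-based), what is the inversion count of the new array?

Positions 2 and 3 hold 10 and 42; after swapping, the array is [17, 42, 10, 36, 35, 6, 11, 23, 38].
Sweep left to right; for each value list the smaller values that follow it:
17 → 10, 6, 11 → 3
42 → 10, 36, 35, 6, 11, 23, 38 → 7
10 → 6 → 1
36 → 35, 6, 11, 23 → 4
35 → 6, 11, 23 → 3
6 → none → 0
11 → none → 0
23 → none → 0
38 → none → 0
Sum: 3 + 7 + 1 + 4 + 3 + 0 + 0 + 0 + 0 = 18

18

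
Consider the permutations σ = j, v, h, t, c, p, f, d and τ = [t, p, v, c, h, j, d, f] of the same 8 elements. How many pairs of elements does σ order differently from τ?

12 discordant pairs

Assign each item its position (1..8) in the first ordering, then rewrite the second ordering as that position sequence:
positions: j→1, v→2, h→3, t→4, c→5, p→6, f→7, d→8
second ordering as positions: [4, 6, 2, 5, 3, 1, 8, 7]
Discordant pairs = inversions in this position sequence.
4: 2, 3, 1 → 3
6: 2, 5, 3, 1 → 4
2: 1 → 1
5: 3, 1 → 2
3: 1 → 1
1: 0
8: 7 → 1
7: 0
Total: 3 + 4 + 1 + 2 + 1 + 0 + 1 + 0 = 12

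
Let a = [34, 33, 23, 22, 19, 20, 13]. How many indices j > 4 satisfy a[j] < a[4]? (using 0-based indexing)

The element at index 4 is 19.
Elements after it: 20, 13
Those smaller than 19: 13

1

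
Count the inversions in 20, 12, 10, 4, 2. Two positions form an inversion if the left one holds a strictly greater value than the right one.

10

Listing every pair i<j with a[i]>a[j] (using 0-based positions):
(0,1): 20 > 12
(0,2): 20 > 10
(0,3): 20 > 4
(0,4): 20 > 2
(1,2): 12 > 10
(1,3): 12 > 4
(1,4): 12 > 2
(2,3): 10 > 4
(2,4): 10 > 2
(3,4): 4 > 2
That's 10 pairs.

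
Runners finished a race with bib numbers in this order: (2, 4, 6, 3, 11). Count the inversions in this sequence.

Sweep left to right; for each value list the smaller values that follow it:
2: 0
4: 1
6: 1
3: 0
11: 0
Sum: 0 + 1 + 1 + 0 + 0 = 2

Out-of-order pairs: 2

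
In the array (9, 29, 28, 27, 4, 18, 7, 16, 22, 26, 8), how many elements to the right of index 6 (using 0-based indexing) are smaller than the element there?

The element at index 6 is 7.
Elements after it: 16, 22, 26, 8
None of them are smaller than 7.

0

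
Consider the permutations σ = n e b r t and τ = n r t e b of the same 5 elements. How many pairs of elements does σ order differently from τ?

4

Assign each item its position (1..5) in the first ordering, then rewrite the second ordering as that position sequence:
positions: n→1, e→2, b→3, r→4, t→5
second ordering as positions: [1, 4, 5, 2, 3]
Discordant pairs = inversions in this position sequence.
1: 0
4: 2, 3 → 2
5: 2, 3 → 2
2: 0
3: 0
Total: 0 + 2 + 2 + 0 + 0 = 4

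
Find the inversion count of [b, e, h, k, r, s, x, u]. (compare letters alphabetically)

Sweep left to right; for each value list the smaller values that follow it:
b → none → 0
e → none → 0
h → none → 0
k → none → 0
r → none → 0
s → none → 0
x → u → 1
u → none → 0
Sum: 0 + 0 + 0 + 0 + 0 + 0 + 1 + 0 = 1

There is 1 out-of-order pair.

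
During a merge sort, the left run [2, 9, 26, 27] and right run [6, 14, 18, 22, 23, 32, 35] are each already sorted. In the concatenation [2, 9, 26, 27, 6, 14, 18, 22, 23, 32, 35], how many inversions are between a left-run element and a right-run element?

There are 11 cross-inversions.

For each element r of the right run, count left-run elements greater than r:
r = 6: 9, 26, 27 → 3
r = 14: 26, 27 → 2
r = 18: 26, 27 → 2
r = 22: 26, 27 → 2
r = 23: 26, 27 → 2
r = 32: none → 0
r = 35: none → 0
Cross-inversions: 3 + 2 + 2 + 2 + 2 + 0 + 0 = 11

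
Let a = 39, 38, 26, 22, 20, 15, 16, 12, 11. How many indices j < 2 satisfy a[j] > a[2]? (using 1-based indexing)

1 such element

The element at index 2 is 38.
Elements before it: 39
Those larger than 38: 39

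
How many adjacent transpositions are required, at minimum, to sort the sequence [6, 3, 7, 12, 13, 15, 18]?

1 swap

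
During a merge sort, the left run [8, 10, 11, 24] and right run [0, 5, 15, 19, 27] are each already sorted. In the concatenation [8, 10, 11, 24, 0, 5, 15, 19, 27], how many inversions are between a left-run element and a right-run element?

10

Count, for every r in R, how many entries of L exceed r:
r = 0: 8, 10, 11, 24 → 4
r = 5: 8, 10, 11, 24 → 4
r = 15: 24 → 1
r = 19: 24 → 1
r = 27: none → 0
Cross-inversions: 4 + 4 + 1 + 1 + 0 = 10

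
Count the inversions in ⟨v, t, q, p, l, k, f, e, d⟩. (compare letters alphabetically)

Sweep left to right; for each value list the smaller values that follow it:
v: 8
t: 7
q: 6
p: 5
l: 4
k: 3
f: 2
e: 1
d: 0
Sum: 8 + 7 + 6 + 5 + 4 + 3 + 2 + 1 + 0 = 36

36 inversions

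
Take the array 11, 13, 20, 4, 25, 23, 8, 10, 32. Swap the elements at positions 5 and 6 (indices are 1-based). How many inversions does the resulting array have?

13 inversions

Positions 5 and 6 hold 25 and 23; after swapping, the array is [11, 13, 20, 4, 23, 25, 8, 10, 32].
Sweep left to right; for each value list the smaller values that follow it:
11 → 4, 8, 10 → 3
13 → 4, 8, 10 → 3
20 → 4, 8, 10 → 3
4 → none → 0
23 → 8, 10 → 2
25 → 8, 10 → 2
8 → none → 0
10 → none → 0
32 → none → 0
Sum: 3 + 3 + 3 + 0 + 2 + 2 + 0 + 0 + 0 = 13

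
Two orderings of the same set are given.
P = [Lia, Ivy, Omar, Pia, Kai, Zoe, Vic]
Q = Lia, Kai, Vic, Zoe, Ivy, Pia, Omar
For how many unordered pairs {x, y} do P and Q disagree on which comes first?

11 disagreeing pairs

Assign each item its position (1..7) in the first ordering, then rewrite the second ordering as that position sequence:
positions: Lia→1, Ivy→2, Omar→3, Pia→4, Kai→5, Zoe→6, Vic→7
second ordering as positions: [1, 5, 7, 6, 2, 4, 3]
Discordant pairs = inversions in this position sequence.
1: 0
5: 2, 4, 3 → 3
7: 6, 2, 4, 3 → 4
6: 2, 4, 3 → 3
2: 0
4: 3 → 1
3: 0
Total: 0 + 3 + 4 + 3 + 0 + 1 + 0 = 11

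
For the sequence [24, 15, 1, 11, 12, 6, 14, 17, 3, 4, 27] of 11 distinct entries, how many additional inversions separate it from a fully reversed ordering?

27 inversions short

Maximum inversions for 11 distinct elements is C(11, 2) = 11·10/2 = 55.
Current inversions — for each element, count later smaller elements:
24: 9
15: 7
1: 0
11: 3
12: 3
6: 2
14: 2
17: 2
3: 0
4: 0
27: 0
Current total: 9 + 7 + 0 + 3 + 3 + 2 + 2 + 2 + 0 + 0 + 0 = 28
Shortfall: 55 − 28 = 27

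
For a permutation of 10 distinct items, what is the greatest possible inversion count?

The maximum occurs when the array is in strictly decreasing order: every one of the C(10, 2) pairs is inverted.
C(10, 2) = 10·9/2 = 45

45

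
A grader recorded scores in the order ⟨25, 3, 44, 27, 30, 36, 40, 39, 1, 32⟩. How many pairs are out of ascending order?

19

Count, for each position, how many later elements it exceeds:
25: 2
3: 1
44: 7
27: 1
30: 1
36: 2
40: 3
39: 2
1: 0
32: 0
Sum: 2 + 1 + 7 + 1 + 1 + 2 + 3 + 2 + 0 + 0 = 19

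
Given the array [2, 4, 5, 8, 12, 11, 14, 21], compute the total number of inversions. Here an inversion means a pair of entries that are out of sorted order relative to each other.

1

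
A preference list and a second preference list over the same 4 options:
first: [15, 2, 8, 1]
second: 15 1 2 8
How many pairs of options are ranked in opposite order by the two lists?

2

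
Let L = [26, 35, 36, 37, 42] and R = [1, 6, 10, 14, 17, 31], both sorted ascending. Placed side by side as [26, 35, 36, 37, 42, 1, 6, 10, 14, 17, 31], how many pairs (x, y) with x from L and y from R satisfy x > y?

Take each right-half value and tally the left-half values above it:
r = 1: 26, 35, 36, 37, 42 → 5
r = 6: 26, 35, 36, 37, 42 → 5
r = 10: 26, 35, 36, 37, 42 → 5
r = 14: 26, 35, 36, 37, 42 → 5
r = 17: 26, 35, 36, 37, 42 → 5
r = 31: 35, 36, 37, 42 → 4
Cross-inversions: 5 + 5 + 5 + 5 + 5 + 4 = 29

29 cross-inversions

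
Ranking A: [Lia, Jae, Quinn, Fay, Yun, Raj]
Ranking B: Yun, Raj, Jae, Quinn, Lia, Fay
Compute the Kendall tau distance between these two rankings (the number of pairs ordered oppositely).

Assign each item its position (1..6) in the first ordering, then rewrite the second ordering as that position sequence:
positions: Lia→1, Jae→2, Quinn→3, Fay→4, Yun→5, Raj→6
second ordering as positions: [5, 6, 2, 3, 1, 4]
Discordant pairs = inversions in this position sequence.
5: 2, 3, 1, 4 → 4
6: 2, 3, 1, 4 → 4
2: 1 → 1
3: 1 → 1
1: 0
4: 0
Total: 4 + 4 + 1 + 1 + 0 + 0 = 10

Discordant pairs: 10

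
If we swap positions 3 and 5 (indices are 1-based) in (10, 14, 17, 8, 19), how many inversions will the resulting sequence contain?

4 inversions

Positions 3 and 5 hold 17 and 19; after swapping, the array is [10, 14, 19, 8, 17].
Element-by-element contributions:
10 → 8 → 1
14 → 8 → 1
19 → 8, 17 → 2
8 → none → 0
17 → none → 0
Sum: 1 + 1 + 2 + 0 + 0 = 4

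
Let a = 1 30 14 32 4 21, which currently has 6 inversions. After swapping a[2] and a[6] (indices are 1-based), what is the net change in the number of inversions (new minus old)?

-1

Positions 2 and 6 hold 30 and 21; after swapping, the array is [1, 21, 14, 32, 4, 30].
Element-by-element contributions:
1 → none → 0
21 → 14, 4 → 2
14 → 4 → 1
32 → 4, 30 → 2
4 → none → 0
30 → none → 0
Sum: 0 + 2 + 1 + 2 + 0 + 0 = 5
Change: 5 − 6 = -1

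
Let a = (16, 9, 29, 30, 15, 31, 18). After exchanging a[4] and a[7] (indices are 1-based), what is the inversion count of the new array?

6

Positions 4 and 7 hold 30 and 18; after swapping, the array is [16, 9, 29, 18, 15, 31, 30].
Count, for each position, how many later elements it exceeds:
16 → 9, 15 → 2
9 → none → 0
29 → 18, 15 → 2
18 → 15 → 1
15 → none → 0
31 → 30 → 1
30 → none → 0
Sum: 2 + 0 + 2 + 1 + 0 + 1 + 0 = 6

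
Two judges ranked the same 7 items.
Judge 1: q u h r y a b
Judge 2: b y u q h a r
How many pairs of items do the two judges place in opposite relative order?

Assign each item its position (1..7) in the first ordering, then rewrite the second ordering as that position sequence:
positions: q→1, u→2, h→3, r→4, y→5, a→6, b→7
second ordering as positions: [7, 5, 2, 1, 3, 6, 4]
Discordant pairs = inversions in this position sequence.
7: 5, 2, 1, 3, 6, 4 → 6
5: 2, 1, 3, 4 → 4
2: 1 → 1
1: 0
3: 0
6: 4 → 1
4: 0
Total: 6 + 4 + 1 + 0 + 0 + 1 + 0 = 12

12 discordant pairs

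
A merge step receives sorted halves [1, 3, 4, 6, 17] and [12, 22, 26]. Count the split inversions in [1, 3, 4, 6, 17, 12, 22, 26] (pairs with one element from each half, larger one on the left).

There is 1 cross-inversion.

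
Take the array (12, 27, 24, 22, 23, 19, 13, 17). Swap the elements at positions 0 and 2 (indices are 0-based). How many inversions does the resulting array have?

There are 20 inversions.

Positions 0 and 2 hold 12 and 24; after swapping, the array is [24, 27, 12, 22, 23, 19, 13, 17].
Sweep left to right; for each value list the smaller values that follow it:
24 → 12, 22, 23, 19, 13, 17 → 6
27 → 12, 22, 23, 19, 13, 17 → 6
12 → none → 0
22 → 19, 13, 17 → 3
23 → 19, 13, 17 → 3
19 → 13, 17 → 2
13 → none → 0
17 → none → 0
Sum: 6 + 6 + 0 + 3 + 3 + 2 + 0 + 0 = 20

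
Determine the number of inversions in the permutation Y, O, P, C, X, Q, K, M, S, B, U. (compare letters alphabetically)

31

Sweep left to right; for each value list the smaller values that follow it:
Y → O, P, C, X, Q, K, M, S, B, U → 10
O → C, K, M, B → 4
P → C, K, M, B → 4
C → B → 1
X → Q, K, M, S, B, U → 6
Q → K, M, B → 3
K → B → 1
M → B → 1
S → B → 1
B → none → 0
U → none → 0
Sum: 10 + 4 + 4 + 1 + 6 + 3 + 1 + 1 + 1 + 0 + 0 = 31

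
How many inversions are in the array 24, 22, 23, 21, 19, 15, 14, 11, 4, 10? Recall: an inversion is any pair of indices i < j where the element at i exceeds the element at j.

Sweep left to right; for each value list the smaller values that follow it:
24 → 22, 23, 21, 19, 15, 14, 11, 4, 10 → 9
22 → 21, 19, 15, 14, 11, 4, 10 → 7
23 → 21, 19, 15, 14, 11, 4, 10 → 7
21 → 19, 15, 14, 11, 4, 10 → 6
19 → 15, 14, 11, 4, 10 → 5
15 → 14, 11, 4, 10 → 4
14 → 11, 4, 10 → 3
11 → 4, 10 → 2
4 → none → 0
10 → none → 0
Sum: 9 + 7 + 7 + 6 + 5 + 4 + 3 + 2 + 0 + 0 = 43

43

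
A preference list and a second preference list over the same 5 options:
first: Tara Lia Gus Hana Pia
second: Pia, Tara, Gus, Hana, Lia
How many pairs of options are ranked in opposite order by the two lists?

6

Assign each item its position (1..5) in the first ordering, then rewrite the second ordering as that position sequence:
positions: Tara→1, Lia→2, Gus→3, Hana→4, Pia→5
second ordering as positions: [5, 1, 3, 4, 2]
Discordant pairs = inversions in this position sequence.
5: 1, 3, 4, 2 → 4
1: 0
3: 2 → 1
4: 2 → 1
2: 0
Total: 4 + 0 + 1 + 1 + 0 = 6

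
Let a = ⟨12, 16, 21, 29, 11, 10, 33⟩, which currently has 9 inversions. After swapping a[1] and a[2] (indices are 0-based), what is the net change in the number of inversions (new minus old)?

Positions 1 and 2 hold 16 and 21; after swapping, the array is [12, 21, 16, 29, 11, 10, 33].
Sweep left to right; for each value list the smaller values that follow it:
12 → 11, 10 → 2
21 → 16, 11, 10 → 3
16 → 11, 10 → 2
29 → 11, 10 → 2
11 → 10 → 1
10 → none → 0
33 → none → 0
Sum: 2 + 3 + 2 + 2 + 1 + 0 + 0 = 10
Change: 10 − 9 = +1

+1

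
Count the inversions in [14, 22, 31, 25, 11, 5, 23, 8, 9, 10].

Sweep left to right; for each value list the smaller values that follow it:
14 → 11, 5, 8, 9, 10 → 5
22 → 11, 5, 8, 9, 10 → 5
31 → 25, 11, 5, 23, 8, 9, 10 → 7
25 → 11, 5, 23, 8, 9, 10 → 6
11 → 5, 8, 9, 10 → 4
5 → none → 0
23 → 8, 9, 10 → 3
8 → none → 0
9 → none → 0
10 → none → 0
Sum: 5 + 5 + 7 + 6 + 4 + 0 + 3 + 0 + 0 + 0 = 30

30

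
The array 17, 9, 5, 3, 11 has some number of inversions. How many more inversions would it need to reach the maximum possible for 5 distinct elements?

3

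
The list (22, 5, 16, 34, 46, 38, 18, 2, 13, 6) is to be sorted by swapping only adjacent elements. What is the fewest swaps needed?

Minimum adjacent swaps = number of inversions (each swap of adjacent out-of-order elements removes one inversion and no swap can remove more).
Count inversions — for each element, later elements that are smaller:
22: 5, 16, 18, 2, 13, 6 → 6
5: 2 → 1
16: 2, 13, 6 → 3
34: 18, 2, 13, 6 → 4
46: 38, 18, 2, 13, 6 → 5
38: 18, 2, 13, 6 → 4
18: 2, 13, 6 → 3
2: none → 0
13: 6 → 1
6: none → 0
Total inversions: 6 + 1 + 3 + 4 + 5 + 4 + 3 + 0 + 1 + 0 = 27

There are 27 adjacent swaps.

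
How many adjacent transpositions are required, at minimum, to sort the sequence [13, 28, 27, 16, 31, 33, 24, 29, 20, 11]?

24

Minimum adjacent swaps = number of inversions (each swap of adjacent out-of-order elements removes one inversion and no swap can remove more).
Count inversions — for each element, later elements that are smaller:
13: 11 → 1
28: 27, 16, 24, 20, 11 → 5
27: 16, 24, 20, 11 → 4
16: 11 → 1
31: 24, 29, 20, 11 → 4
33: 24, 29, 20, 11 → 4
24: 20, 11 → 2
29: 20, 11 → 2
20: 11 → 1
11: none → 0
Total inversions: 1 + 5 + 4 + 1 + 4 + 4 + 2 + 2 + 1 + 0 = 24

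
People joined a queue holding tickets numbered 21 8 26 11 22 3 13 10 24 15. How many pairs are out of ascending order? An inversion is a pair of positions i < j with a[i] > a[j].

Sweep left to right; for each value list the smaller values that follow it:
21 → 8, 11, 3, 13, 10, 15 → 6
8 → 3 → 1
26 → 11, 22, 3, 13, 10, 24, 15 → 7
11 → 3, 10 → 2
22 → 3, 13, 10, 15 → 4
3 → none → 0
13 → 10 → 1
10 → none → 0
24 → 15 → 1
15 → none → 0
Sum: 6 + 1 + 7 + 2 + 4 + 0 + 1 + 0 + 1 + 0 = 22

22 inversions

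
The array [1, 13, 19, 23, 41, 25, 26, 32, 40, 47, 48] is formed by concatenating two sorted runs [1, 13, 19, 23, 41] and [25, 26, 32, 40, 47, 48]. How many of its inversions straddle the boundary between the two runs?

Take each right-half value and tally the left-half values above it:
r = 25: 41 → 1
r = 26: 41 → 1
r = 32: 41 → 1
r = 40: 41 → 1
r = 47: none → 0
r = 48: none → 0
Cross-inversions: 1 + 1 + 1 + 1 + 0 + 0 = 4

There are 4 cross-inversions.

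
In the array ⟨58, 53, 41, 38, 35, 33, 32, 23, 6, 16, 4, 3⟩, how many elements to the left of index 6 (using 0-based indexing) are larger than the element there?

6 such elements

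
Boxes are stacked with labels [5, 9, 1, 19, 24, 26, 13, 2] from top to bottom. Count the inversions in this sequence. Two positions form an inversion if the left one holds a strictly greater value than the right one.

11

Count, for each position, how many later elements it exceeds:
5 → 1, 2 → 2
9 → 1, 2 → 2
1 → none → 0
19 → 13, 2 → 2
24 → 13, 2 → 2
26 → 13, 2 → 2
13 → 2 → 1
2 → none → 0
Sum: 2 + 2 + 0 + 2 + 2 + 2 + 1 + 0 = 11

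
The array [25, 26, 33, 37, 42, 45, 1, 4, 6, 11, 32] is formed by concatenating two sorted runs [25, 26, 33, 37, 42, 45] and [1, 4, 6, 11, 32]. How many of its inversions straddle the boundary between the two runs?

Count, for every r in R, how many entries of L exceed r:
r = 1: 25, 26, 33, 37, 42, 45 → 6
r = 4: 25, 26, 33, 37, 42, 45 → 6
r = 6: 25, 26, 33, 37, 42, 45 → 6
r = 11: 25, 26, 33, 37, 42, 45 → 6
r = 32: 33, 37, 42, 45 → 4
Cross-inversions: 6 + 6 + 6 + 6 + 4 = 28

28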